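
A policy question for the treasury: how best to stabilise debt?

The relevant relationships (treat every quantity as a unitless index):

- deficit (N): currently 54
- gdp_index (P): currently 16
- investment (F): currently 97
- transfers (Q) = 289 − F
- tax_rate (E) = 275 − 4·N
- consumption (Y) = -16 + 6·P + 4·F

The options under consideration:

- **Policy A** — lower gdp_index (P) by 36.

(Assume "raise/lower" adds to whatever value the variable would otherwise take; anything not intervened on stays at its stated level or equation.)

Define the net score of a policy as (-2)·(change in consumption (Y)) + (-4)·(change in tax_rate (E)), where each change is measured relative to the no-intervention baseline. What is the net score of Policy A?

432

Baseline:
  N = 54
  P = 16
  F = 97
  E = 275 − 4·54 = 59
  Y = -16 + 6·16 + 4·97 = 468
Policy A (P − 36):
  N = 54
  P = 16 − 36 = -20
  F = 97
  E = 275 − 4·54 = 59
  Y = -16 + 6·(-20) + 4·97 = 252
ΔY = 252 − 468 = -216; ΔE = 59 − 59 = 0
Score = (-2)·(-216) + (-4)·0 = 432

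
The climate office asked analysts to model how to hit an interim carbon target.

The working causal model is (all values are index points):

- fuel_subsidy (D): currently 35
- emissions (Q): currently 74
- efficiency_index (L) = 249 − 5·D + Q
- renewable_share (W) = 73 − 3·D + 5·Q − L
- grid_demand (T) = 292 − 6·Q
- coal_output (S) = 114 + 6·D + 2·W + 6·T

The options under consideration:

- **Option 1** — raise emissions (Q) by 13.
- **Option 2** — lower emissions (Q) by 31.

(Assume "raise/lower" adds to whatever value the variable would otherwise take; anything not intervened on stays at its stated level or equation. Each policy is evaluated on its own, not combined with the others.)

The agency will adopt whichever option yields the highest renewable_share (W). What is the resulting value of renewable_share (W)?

242

Option 1 (Q + 13):
  D = 35
  Q = 74 + 13 = 87
  L = 249 − 5·35 + 87 = 161
  W = 73 − 3·35 + 5·87 − 161 = 242
Option 2 (Q − 31):
  D = 35
  Q = 74 − 31 = 43
  L = 249 − 5·35 + 43 = 117
  W = 73 − 3·35 + 5·43 − 117 = 66
Comparing — Option 1: W=242, Option 2: W=66. Highest is 242 (Option 1).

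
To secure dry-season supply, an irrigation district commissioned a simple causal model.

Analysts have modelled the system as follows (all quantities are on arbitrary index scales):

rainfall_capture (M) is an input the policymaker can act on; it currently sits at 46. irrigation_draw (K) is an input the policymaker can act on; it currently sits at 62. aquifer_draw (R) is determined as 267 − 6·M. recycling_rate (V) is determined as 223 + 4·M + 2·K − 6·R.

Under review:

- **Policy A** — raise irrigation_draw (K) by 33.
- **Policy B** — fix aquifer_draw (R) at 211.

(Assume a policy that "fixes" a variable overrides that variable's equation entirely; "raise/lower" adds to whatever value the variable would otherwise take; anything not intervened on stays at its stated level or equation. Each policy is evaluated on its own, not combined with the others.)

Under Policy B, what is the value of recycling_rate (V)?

-735

Policy B (R := 211):
  M = 46
  K = 62
  R = 211
  V = 223 + 4·46 + 2·62 − 6·211 = -735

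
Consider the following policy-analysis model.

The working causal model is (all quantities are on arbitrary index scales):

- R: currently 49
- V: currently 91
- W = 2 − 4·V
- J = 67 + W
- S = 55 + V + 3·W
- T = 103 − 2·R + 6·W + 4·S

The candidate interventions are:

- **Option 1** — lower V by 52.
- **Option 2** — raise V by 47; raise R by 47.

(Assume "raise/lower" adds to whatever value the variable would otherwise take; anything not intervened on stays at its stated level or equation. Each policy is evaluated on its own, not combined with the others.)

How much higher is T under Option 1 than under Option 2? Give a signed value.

6826

Option 1 (V − 52):
  R = 49
  V = 91 − 52 = 39
  W = 2 − 4·39 = -154
  S = 55 + 39 + 3·(-154) = -368
  T = 103 − 2·49 + 6·(-154) + 4·(-368) = -2391
Option 2 (V + 47, R + 47):
  R = 49 + 47 = 96
  V = 91 + 47 = 138
  W = 2 − 4·138 = -550
  S = 55 + 138 + 3·(-550) = -1457
  T = 103 − 2·96 + 6·(-550) + 4·(-1457) = -9217
T: -2391 − (-9217) = 6826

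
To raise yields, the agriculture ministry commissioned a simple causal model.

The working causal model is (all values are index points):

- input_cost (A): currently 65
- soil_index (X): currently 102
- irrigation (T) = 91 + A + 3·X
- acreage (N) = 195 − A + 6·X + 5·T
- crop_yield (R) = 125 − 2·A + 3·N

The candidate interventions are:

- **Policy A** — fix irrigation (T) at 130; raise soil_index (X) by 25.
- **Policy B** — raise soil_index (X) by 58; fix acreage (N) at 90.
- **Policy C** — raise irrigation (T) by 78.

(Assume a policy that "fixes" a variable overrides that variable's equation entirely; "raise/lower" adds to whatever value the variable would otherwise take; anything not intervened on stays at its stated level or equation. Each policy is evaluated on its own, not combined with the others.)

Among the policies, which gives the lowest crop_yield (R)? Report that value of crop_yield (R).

Policy A (T := 130, X + 25):
  A = 65
  X = 102 + 25 = 127
  T = 130
  N = 195 − 65 + 6·127 + 5·130 = 1542
  R = 125 − 2·65 + 3·1542 = 4621
Policy B (X + 58, N := 90):
  A = 65
  X = 102 + 58 = 160
  T = 91 + 65 + 3·160 = 636
  N = 90
  R = 125 − 2·65 + 3·90 = 265
Policy C (T + 78):
  A = 65
  X = 102
  T = 91 + 65 + 3·102 (+78 from intervention) = 540
  N = 195 − 65 + 6·102 + 5·540 = 3442
  R = 125 − 2·65 + 3·3442 = 10321
Comparing — Policy A: R=4621, Policy B: R=265, Policy C: R=10321. Lowest is 265 (Policy B).

265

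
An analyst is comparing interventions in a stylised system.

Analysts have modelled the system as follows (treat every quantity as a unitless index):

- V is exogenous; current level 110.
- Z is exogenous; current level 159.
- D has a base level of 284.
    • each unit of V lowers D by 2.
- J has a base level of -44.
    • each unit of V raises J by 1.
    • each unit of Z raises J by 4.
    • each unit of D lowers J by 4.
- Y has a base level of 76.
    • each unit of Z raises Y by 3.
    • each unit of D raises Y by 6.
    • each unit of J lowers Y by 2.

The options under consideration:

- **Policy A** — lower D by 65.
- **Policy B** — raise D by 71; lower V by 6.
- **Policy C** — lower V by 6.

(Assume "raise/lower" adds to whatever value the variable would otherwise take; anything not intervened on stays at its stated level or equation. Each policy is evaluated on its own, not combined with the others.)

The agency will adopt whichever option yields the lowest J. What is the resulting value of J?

Policy A (D − 65):
  V = 110
  Z = 159
  D = 284 − 2·110 (−65 from intervention) = -1
  J = -44 + 110 + 4·159 − 4·(-1) = 706
Policy B (D + 71, V − 6):
  V = 110 − 6 = 104
  Z = 159
  D = 284 − 2·104 (+71 from intervention) = 147
  J = -44 + 104 + 4·159 − 4·147 = 108
Policy C (V − 6):
  V = 110 − 6 = 104
  Z = 159
  D = 284 − 2·104 = 76
  J = -44 + 104 + 4·159 − 4·76 = 392
Comparing — Policy A: J=706, Policy B: J=108, Policy C: J=392. Lowest is 108 (Policy B).

108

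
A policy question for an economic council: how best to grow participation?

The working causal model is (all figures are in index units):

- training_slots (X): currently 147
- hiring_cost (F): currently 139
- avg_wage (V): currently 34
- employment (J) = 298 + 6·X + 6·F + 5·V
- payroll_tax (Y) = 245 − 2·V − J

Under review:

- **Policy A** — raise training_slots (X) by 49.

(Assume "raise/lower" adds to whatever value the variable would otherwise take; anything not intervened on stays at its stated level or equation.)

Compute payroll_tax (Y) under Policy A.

Policy A (X + 49):
  X = 147 + 49 = 196
  F = 139
  V = 34
  J = 298 + 6·196 + 6·139 + 5·34 = 2478
  Y = 245 − 2·34 − 2478 = -2301

-2301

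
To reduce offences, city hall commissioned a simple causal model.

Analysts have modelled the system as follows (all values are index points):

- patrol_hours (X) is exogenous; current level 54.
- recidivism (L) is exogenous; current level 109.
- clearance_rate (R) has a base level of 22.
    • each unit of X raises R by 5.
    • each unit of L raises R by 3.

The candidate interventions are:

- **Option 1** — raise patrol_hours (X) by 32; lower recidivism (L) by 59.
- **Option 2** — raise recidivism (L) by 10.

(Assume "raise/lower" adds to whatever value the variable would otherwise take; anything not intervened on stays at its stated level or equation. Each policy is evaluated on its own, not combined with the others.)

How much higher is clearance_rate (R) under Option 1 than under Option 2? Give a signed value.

-47

Option 1 (X + 32, L − 59):
  X = 54 + 32 = 86
  L = 109 − 59 = 50
  R = 22 + 5·86 + 3·50 = 602
Option 2 (L + 10):
  X = 54
  L = 109 + 10 = 119
  R = 22 + 5·54 + 3·119 = 649
R: 602 − 649 = -47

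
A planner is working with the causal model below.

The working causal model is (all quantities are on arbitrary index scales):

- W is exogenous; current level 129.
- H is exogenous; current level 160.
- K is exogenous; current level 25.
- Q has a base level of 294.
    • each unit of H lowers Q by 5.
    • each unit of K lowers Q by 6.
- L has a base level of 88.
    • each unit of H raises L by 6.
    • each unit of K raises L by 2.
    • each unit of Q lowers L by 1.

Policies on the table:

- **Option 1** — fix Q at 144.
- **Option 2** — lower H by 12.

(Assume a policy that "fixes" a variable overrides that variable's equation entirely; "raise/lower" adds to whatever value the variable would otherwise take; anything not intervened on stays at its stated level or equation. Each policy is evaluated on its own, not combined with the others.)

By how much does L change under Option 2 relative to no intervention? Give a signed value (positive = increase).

-132

Baseline:
  H = 160
  K = 25
  Q = 294 − 5·160 − 6·25 = -656
  L = 88 + 6·160 + 2·25 − (-656) = 1754
Option 2 (H − 12):
  H = 160 − 12 = 148
  K = 25
  Q = 294 − 5·148 − 6·25 = -596
  L = 88 + 6·148 + 2·25 − (-596) = 1622
Change in L: 1622 − 1754 = -132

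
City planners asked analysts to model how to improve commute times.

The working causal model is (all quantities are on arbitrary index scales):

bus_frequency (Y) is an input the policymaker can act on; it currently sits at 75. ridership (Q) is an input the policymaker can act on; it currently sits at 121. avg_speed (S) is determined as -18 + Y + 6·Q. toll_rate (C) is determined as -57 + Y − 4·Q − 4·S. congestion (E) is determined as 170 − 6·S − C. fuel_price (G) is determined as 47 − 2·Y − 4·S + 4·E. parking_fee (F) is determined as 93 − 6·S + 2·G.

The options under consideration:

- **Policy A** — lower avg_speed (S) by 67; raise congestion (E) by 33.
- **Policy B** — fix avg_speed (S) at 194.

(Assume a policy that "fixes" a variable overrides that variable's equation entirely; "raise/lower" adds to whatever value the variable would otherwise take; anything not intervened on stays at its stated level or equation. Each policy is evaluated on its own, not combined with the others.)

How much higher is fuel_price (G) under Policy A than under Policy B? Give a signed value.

Policy A (S − 67, E + 33):
  Y = 75
  Q = 121
  S = -18 + 75 + 6·121 (−67 from intervention) = 716
  C = -57 + 75 − 4·121 − 4·716 = -3330
  E = 170 − 6·716 − (-3330) (+33 from intervention) = -763
  G = 47 − 2·75 − 4·716 + 4·(-763) = -6019
Policy B (S := 194):
  Y = 75
  Q = 121
  S = 194
  C = -57 + 75 − 4·121 − 4·194 = -1242
  E = 170 − 6·194 − (-1242) = 248
  G = 47 − 2·75 − 4·194 + 4·248 = 113
G: -6019 − 113 = -6132

-6132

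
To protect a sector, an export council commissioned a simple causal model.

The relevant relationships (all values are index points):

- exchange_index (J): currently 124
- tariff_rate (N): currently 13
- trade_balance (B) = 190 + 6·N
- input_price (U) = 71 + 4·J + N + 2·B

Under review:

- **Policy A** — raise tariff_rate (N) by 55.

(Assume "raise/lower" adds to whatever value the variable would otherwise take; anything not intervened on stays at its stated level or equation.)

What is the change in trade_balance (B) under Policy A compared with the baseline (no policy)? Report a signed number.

Baseline:
  N = 13
  B = 190 + 6·13 = 268
Policy A (N + 55):
  N = 13 + 55 = 68
  B = 190 + 6·68 = 598
Change in B: 598 − 268 = 330

330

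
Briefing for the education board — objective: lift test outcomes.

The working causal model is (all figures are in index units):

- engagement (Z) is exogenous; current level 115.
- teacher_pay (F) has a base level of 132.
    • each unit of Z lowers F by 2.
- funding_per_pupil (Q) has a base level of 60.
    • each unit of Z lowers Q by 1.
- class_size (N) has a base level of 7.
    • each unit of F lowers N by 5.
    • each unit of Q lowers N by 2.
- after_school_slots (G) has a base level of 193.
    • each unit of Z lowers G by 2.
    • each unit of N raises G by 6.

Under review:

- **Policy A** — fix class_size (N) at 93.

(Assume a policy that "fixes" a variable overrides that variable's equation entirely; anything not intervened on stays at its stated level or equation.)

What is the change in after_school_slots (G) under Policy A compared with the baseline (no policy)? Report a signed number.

Baseline:
  Z = 115
  F = 132 − 2·115 = -98
  Q = 60 − 115 = -55
  N = 7 − 5·(-98) − 2·(-55) = 607
  G = 193 − 2·115 + 6·607 = 3605
Policy A (N := 93):
  Z = 115
  F = 132 − 2·115 = -98
  Q = 60 − 115 = -55
  N = 93
  G = 193 − 2·115 + 6·93 = 521
Change in G: 521 − 3605 = -3084

-3084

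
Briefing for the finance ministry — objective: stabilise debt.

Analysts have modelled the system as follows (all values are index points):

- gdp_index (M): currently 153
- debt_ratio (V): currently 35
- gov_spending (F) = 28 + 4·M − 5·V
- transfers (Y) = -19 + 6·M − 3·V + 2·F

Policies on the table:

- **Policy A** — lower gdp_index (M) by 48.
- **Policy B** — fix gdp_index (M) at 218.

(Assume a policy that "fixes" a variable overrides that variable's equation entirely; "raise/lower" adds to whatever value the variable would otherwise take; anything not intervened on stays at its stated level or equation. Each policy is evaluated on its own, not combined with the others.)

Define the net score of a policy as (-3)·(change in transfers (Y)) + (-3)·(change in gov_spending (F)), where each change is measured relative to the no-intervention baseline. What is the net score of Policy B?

-3510

Baseline:
  M = 153
  V = 35
  F = 28 + 4·153 − 5·35 = 465
  Y = -19 + 6·153 − 3·35 + 2·465 = 1724
Policy B (M := 218):
  M = 218
  V = 35
  F = 28 + 4·218 − 5·35 = 725
  Y = -19 + 6·218 − 3·35 + 2·725 = 2634
ΔY = 2634 − 1724 = 910; ΔF = 725 − 465 = 260
Score = (-3)·910 + (-3)·260 = -3510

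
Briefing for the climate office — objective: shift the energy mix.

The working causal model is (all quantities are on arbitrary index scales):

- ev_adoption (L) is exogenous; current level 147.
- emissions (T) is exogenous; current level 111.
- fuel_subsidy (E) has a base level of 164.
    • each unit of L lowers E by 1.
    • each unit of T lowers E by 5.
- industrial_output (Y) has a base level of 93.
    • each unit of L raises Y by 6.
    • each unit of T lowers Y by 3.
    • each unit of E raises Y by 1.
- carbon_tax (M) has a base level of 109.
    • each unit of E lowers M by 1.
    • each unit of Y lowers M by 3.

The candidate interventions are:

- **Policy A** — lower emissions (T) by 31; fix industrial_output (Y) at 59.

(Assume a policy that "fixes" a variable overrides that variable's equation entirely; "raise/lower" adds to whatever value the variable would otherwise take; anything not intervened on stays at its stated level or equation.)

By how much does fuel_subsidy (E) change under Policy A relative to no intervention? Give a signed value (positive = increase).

Baseline:
  L = 147
  T = 111
  E = 164 − 147 − 5·111 = -538
Policy A (T − 31, Y := 59):
  L = 147
  T = 111 − 31 = 80
  E = 164 − 147 − 5·80 = -383
Change in E: -383 − (-538) = 155

155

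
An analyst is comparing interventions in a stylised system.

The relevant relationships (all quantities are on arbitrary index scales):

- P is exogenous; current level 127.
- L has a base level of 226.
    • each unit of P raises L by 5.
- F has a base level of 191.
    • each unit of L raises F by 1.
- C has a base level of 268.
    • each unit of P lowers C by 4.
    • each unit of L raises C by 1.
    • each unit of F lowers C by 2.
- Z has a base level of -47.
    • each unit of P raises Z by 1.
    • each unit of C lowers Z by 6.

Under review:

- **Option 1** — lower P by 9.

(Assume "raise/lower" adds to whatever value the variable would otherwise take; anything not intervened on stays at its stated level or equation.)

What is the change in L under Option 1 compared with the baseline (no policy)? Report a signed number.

Baseline:
  P = 127
  L = 226 + 5·127 = 861
Option 1 (P − 9):
  P = 127 − 9 = 118
  L = 226 + 5·118 = 816
Change in L: 816 − 861 = -45

-45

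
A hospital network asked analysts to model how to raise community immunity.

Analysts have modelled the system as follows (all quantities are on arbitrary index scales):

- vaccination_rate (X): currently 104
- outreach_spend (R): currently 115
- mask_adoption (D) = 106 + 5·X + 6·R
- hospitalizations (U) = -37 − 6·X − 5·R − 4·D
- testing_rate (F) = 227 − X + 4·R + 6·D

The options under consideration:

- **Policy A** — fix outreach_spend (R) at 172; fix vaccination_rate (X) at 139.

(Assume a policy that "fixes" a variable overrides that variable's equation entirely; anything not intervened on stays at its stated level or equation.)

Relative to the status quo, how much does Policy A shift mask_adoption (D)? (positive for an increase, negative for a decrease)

517

Baseline:
  X = 104
  R = 115
  D = 106 + 5·104 + 6·115 = 1316
Policy A (R := 172, X := 139):
  X = 139
  R = 172
  D = 106 + 5·139 + 6·172 = 1833
Change in D: 1833 − 1316 = 517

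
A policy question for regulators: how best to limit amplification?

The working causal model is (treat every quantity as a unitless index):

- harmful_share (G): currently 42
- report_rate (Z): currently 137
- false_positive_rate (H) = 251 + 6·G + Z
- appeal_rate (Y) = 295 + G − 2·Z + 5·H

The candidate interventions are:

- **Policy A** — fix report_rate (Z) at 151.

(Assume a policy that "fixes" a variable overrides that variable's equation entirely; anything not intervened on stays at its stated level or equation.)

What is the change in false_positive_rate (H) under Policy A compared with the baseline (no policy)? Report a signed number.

Baseline:
  G = 42
  Z = 137
  H = 251 + 6·42 + 137 = 640
Policy A (Z := 151):
  G = 42
  Z = 151
  H = 251 + 6·42 + 151 = 654
Change in H: 654 − 640 = 14

14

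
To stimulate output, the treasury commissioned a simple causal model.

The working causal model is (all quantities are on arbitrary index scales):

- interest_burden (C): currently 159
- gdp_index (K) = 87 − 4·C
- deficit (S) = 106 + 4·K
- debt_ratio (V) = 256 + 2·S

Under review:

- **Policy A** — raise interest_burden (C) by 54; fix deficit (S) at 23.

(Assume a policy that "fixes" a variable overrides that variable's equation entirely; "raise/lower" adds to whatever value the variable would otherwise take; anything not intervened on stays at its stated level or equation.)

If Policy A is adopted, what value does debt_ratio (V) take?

302

Policy A (C + 54, S := 23):
  C = 159 + 54 = 213
  K = 87 − 4·213 = -765
  S = 23
  V = 256 + 2·23 = 302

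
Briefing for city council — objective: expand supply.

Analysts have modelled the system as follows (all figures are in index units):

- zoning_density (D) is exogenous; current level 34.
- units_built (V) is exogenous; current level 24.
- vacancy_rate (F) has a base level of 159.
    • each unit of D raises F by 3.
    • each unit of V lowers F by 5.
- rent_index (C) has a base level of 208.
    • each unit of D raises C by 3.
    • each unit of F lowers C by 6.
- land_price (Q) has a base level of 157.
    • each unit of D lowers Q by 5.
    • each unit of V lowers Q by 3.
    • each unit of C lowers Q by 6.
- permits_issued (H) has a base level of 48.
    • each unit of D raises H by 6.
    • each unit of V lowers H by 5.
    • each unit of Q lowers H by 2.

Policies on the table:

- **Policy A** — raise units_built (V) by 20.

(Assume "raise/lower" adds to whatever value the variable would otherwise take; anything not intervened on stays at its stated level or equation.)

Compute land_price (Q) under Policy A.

Policy A (V + 20):
  D = 34
  V = 24 + 20 = 44
  F = 159 + 3·34 − 5·44 = 41
  C = 208 + 3·34 − 6·41 = 64
  Q = 157 − 5·34 − 3·44 − 6·64 = -529

-529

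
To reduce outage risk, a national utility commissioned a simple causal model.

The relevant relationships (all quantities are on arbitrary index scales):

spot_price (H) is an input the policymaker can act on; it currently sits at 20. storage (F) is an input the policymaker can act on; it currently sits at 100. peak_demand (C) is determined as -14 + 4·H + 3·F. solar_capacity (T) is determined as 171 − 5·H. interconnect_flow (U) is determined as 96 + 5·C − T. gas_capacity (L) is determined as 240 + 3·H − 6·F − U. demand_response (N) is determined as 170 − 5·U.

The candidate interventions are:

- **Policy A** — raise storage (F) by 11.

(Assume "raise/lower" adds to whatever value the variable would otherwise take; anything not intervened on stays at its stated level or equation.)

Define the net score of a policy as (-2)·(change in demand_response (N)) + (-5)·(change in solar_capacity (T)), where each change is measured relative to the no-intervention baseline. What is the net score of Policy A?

1650

Baseline:
  H = 20
  F = 100
  C = -14 + 4·20 + 3·100 = 366
  T = 171 − 5·20 = 71
  U = 96 + 5·366 − 71 = 1855
  N = 170 − 5·1855 = -9105
Policy A (F + 11):
  H = 20
  F = 100 + 11 = 111
  C = -14 + 4·20 + 3·111 = 399
  T = 171 − 5·20 = 71
  U = 96 + 5·399 − 71 = 2020
  N = 170 − 5·2020 = -9930
ΔN = -9930 − (-9105) = -825; ΔT = 71 − 71 = 0
Score = (-2)·(-825) + (-5)·0 = 1650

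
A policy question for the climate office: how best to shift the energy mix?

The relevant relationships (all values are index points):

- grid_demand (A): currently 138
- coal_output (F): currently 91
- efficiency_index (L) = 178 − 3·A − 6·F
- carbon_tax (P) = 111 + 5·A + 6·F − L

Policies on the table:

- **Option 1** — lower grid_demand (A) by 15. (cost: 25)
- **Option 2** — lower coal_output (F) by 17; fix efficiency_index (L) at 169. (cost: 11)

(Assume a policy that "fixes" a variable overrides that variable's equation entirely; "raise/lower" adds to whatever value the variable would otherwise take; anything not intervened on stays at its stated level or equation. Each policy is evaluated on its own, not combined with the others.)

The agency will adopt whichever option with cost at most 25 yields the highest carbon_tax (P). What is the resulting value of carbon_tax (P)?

2009

Option 1 (A − 15):
  A = 138 − 15 = 123
  F = 91
  L = 178 − 3·123 − 6·91 = -737
  P = 111 + 5·123 + 6·91 − (-737) = 2009
Option 2 (F − 17, L := 169):
  A = 138
  F = 91 − 17 = 74
  L = 169
  P = 111 + 5·138 + 6·74 − 169 = 1076
Comparing — Option 1: P=2009, Option 2: P=1076. Highest is 2009 (Option 1).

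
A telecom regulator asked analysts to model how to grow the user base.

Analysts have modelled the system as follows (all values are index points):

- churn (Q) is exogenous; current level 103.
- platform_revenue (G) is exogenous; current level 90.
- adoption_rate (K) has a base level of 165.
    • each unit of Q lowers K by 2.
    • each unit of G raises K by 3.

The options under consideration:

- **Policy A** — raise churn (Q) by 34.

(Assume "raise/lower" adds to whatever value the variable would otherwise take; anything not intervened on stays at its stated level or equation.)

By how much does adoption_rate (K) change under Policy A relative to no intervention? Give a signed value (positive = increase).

Baseline:
  Q = 103
  G = 90
  K = 165 − 2·103 + 3·90 = 229
Policy A (Q + 34):
  Q = 103 + 34 = 137
  G = 90
  K = 165 − 2·137 + 3·90 = 161
Change in K: 161 − 229 = -68

-68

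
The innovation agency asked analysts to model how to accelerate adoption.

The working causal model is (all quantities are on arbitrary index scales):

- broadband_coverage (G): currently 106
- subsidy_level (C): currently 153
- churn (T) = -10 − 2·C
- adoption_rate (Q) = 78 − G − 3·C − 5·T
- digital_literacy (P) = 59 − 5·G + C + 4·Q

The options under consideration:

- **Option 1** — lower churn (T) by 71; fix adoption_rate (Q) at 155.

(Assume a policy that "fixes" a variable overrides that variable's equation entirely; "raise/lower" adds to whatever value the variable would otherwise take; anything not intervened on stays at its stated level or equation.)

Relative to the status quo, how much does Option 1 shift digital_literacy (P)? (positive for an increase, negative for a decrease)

Baseline:
  G = 106
  C = 153
  T = -10 − 2·153 = -316
  Q = 78 − 106 − 3·153 − 5·(-316) = 1093
  P = 59 − 5·106 + 153 + 4·1093 = 4054
Option 1 (T − 71, Q := 155):
  G = 106
  C = 153
  T = -10 − 2·153 (−71 from intervention) = -387
  Q = 155
  P = 59 − 5·106 + 153 + 4·155 = 302
Change in P: 302 − 4054 = -3752

-3752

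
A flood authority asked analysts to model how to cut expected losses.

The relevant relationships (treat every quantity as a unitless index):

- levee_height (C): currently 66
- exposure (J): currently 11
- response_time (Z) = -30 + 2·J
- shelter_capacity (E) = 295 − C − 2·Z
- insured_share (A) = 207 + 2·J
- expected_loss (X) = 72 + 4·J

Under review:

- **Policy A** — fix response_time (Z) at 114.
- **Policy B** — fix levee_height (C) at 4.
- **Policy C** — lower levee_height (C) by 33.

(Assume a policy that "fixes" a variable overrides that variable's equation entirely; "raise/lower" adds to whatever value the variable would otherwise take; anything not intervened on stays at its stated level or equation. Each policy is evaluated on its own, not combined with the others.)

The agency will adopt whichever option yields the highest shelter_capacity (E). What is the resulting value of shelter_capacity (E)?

Policy A (Z := 114):
  C = 66
  J = 11
  Z = 114
  E = 295 − 66 − 2·114 = 1
Policy B (C := 4):
  C = 4
  J = 11
  Z = -30 + 2·11 = -8
  E = 295 − 4 − 2·(-8) = 307
Policy C (C − 33):
  C = 66 − 33 = 33
  J = 11
  Z = -30 + 2·11 = -8
  E = 295 − 33 − 2·(-8) = 278
Comparing — Policy A: E=1, Policy B: E=307, Policy C: E=278. Highest is 307 (Policy B).

307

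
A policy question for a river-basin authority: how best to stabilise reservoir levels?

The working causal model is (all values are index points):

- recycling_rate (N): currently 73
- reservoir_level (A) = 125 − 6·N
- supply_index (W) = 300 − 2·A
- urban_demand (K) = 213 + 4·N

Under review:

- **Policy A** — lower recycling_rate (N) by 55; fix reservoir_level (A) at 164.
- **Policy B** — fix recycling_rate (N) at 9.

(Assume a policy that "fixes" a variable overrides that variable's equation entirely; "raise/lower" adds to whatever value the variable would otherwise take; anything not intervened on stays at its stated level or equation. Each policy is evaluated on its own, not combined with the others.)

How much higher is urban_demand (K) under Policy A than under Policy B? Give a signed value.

Policy A (N − 55, A := 164):
  N = 73 − 55 = 18
  K = 213 + 4·18 = 285
Policy B (N := 9):
  N = 9
  K = 213 + 4·9 = 249
K: 285 − 249 = 36

36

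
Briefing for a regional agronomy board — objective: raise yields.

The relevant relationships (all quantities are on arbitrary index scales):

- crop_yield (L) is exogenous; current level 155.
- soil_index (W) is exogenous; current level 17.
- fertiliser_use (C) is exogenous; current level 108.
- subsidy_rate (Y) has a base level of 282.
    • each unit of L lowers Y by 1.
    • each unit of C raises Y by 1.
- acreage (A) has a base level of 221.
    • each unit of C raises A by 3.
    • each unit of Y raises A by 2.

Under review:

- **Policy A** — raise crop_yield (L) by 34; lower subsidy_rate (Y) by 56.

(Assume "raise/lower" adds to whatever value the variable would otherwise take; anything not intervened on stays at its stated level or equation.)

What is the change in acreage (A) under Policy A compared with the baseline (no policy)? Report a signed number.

-180

Baseline:
  L = 155
  C = 108
  Y = 282 − 155 + 108 = 235
  A = 221 + 3·108 + 2·235 = 1015
Policy A (L + 34, Y − 56):
  L = 155 + 34 = 189
  C = 108
  Y = 282 − 189 + 108 (−56 from intervention) = 145
  A = 221 + 3·108 + 2·145 = 835
Change in A: 835 − 1015 = -180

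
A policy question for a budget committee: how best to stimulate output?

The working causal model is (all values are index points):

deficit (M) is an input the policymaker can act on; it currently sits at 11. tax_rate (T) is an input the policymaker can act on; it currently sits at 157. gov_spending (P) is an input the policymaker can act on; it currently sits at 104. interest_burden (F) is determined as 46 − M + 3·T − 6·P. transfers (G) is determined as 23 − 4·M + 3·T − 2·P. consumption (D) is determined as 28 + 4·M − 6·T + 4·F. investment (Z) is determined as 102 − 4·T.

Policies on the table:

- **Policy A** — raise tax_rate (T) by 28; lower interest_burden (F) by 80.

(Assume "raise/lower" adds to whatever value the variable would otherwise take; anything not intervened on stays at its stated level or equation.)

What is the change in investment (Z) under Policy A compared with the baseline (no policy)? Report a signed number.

Baseline:
  T = 157
  Z = 102 − 4·157 = -526
Policy A (T + 28, F − 80):
  T = 157 + 28 = 185
  Z = 102 − 4·185 = -638
Change in Z: -638 − (-526) = -112

-112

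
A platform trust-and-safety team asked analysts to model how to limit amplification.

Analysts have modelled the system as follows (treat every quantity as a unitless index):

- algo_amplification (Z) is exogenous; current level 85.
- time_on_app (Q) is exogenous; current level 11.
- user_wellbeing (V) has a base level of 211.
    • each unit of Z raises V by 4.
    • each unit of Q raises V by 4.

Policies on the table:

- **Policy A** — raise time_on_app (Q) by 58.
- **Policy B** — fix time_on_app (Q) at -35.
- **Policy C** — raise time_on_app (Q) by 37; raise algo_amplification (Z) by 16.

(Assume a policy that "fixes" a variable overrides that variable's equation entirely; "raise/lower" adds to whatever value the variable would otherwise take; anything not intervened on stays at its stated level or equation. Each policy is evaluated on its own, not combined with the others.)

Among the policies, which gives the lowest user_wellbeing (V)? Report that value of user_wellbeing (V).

Policy A (Q + 58):
  Z = 85
  Q = 11 + 58 = 69
  V = 211 + 4·85 + 4·69 = 827
Policy B (Q := -35):
  Z = 85
  Q = -35
  V = 211 + 4·85 + 4·(-35) = 411
Policy C (Q + 37, Z + 16):
  Z = 85 + 16 = 101
  Q = 11 + 37 = 48
  V = 211 + 4·101 + 4·48 = 807
Comparing — Policy A: V=827, Policy B: V=411, Policy C: V=807. Lowest is 411 (Policy B).

411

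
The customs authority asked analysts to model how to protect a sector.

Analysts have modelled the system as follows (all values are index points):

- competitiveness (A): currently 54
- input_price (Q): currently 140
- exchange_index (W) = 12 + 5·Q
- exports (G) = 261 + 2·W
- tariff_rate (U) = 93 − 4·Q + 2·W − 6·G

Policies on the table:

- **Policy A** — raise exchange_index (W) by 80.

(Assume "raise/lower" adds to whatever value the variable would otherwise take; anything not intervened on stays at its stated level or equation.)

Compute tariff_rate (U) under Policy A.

-9953

Policy A (W + 80):
  Q = 140
  W = 12 + 5·140 (+80 from intervention) = 792
  G = 261 + 2·792 = 1845
  U = 93 − 4·140 + 2·792 − 6·1845 = -9953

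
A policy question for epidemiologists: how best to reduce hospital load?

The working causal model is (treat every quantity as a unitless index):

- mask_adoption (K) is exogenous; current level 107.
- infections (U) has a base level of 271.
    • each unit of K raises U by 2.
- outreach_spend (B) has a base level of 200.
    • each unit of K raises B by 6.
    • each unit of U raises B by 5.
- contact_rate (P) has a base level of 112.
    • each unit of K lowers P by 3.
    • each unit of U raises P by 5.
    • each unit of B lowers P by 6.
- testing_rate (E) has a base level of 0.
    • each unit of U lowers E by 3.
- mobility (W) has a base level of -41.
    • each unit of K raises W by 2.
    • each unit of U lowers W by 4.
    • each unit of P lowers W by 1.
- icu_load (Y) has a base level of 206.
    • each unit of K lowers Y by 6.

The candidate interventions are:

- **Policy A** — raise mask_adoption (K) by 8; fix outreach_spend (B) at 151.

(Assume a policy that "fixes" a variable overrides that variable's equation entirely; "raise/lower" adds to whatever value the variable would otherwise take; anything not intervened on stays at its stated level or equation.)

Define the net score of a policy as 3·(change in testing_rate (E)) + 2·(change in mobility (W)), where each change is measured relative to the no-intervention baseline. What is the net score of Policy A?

-37744

Baseline:
  K = 107
  U = 271 + 2·107 = 485
  B = 200 + 6·107 + 5·485 = 3267
  P = 112 − 3·107 + 5·485 − 6·3267 = -17386
  E = 0 − 3·485 = -1455
  W = -41 + 2·107 − 4·485 − (-17386) = 15619
Policy A (K + 8, B := 151):
  K = 107 + 8 = 115
  U = 271 + 2·115 = 501
  B = 151
  P = 112 − 3·115 + 5·501 − 6·151 = 1366
  E = 0 − 3·501 = -1503
  W = -41 + 2·115 − 4·501 − 1366 = -3181
ΔE = -1503 − (-1455) = -48; ΔW = -3181 − 15619 = -18800
Score = 3·(-48) + 2·(-18800) = -37744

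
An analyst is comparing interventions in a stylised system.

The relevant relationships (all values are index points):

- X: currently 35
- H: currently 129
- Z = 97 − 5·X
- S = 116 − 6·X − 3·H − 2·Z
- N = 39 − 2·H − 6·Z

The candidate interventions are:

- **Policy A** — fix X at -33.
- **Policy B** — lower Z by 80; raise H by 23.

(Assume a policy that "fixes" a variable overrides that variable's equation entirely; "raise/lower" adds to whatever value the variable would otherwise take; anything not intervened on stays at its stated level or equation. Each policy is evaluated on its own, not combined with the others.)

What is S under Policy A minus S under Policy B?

Policy A (X := -33):
  X = -33
  H = 129
  Z = 97 − 5·(-33) = 262
  S = 116 − 6·(-33) − 3·129 − 2·262 = -597
Policy B (Z − 80, H + 23):
  X = 35
  H = 129 + 23 = 152
  Z = 97 − 5·35 (−80 from intervention) = -158
  S = 116 − 6·35 − 3·152 − 2·(-158) = -234
S: -597 − (-234) = -363

-363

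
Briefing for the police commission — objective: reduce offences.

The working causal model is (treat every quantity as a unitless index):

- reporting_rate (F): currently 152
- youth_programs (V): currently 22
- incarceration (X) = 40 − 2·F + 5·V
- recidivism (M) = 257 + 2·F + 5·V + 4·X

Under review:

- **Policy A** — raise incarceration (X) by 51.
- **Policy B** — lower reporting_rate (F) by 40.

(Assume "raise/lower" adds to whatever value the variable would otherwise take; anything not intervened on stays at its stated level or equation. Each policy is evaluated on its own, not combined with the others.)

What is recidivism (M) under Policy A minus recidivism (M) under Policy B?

-36

Policy A (X + 51):
  F = 152
  V = 22
  X = 40 − 2·152 + 5·22 (+51 from intervention) = -103
  M = 257 + 2·152 + 5·22 + 4·(-103) = 259
Policy B (F − 40):
  F = 152 − 40 = 112
  V = 22
  X = 40 − 2·112 + 5·22 = -74
  M = 257 + 2·112 + 5·22 + 4·(-74) = 295
M: 259 − 295 = -36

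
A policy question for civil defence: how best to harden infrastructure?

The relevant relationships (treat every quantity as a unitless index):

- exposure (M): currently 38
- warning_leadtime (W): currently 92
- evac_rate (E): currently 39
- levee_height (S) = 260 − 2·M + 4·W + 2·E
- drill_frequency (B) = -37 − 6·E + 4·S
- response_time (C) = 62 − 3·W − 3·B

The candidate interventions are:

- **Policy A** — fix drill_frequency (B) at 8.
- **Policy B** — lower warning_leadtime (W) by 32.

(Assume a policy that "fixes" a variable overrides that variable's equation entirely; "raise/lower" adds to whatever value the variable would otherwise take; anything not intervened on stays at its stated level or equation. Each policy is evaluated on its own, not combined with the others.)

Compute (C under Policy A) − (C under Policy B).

Policy A (B := 8):
  M = 38
  W = 92
  E = 39
  S = 260 − 2·38 + 4·92 + 2·39 = 630
  B = 8
  C = 62 − 3·92 − 3·8 = -238
Policy B (W − 32):
  M = 38
  W = 92 − 32 = 60
  E = 39
  S = 260 − 2·38 + 4·60 + 2·39 = 502
  B = -37 − 6·39 + 4·502 = 1737
  C = 62 − 3·60 − 3·1737 = -5329
C: -238 − (-5329) = 5091

5091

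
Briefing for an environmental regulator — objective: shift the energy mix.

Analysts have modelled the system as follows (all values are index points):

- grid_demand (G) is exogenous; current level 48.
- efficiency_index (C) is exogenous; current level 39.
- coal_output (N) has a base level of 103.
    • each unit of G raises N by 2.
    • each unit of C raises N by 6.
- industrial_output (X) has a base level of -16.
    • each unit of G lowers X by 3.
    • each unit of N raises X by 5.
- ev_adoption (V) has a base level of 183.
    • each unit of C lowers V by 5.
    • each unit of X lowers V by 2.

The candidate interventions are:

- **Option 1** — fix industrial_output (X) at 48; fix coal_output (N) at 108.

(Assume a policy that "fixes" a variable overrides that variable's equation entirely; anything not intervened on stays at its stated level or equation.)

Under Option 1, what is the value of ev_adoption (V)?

-108

Option 1 (X := 48, N := 108):
  G = 48
  C = 39
  N = 108
  X = 48
  V = 183 − 5·39 − 2·48 = -108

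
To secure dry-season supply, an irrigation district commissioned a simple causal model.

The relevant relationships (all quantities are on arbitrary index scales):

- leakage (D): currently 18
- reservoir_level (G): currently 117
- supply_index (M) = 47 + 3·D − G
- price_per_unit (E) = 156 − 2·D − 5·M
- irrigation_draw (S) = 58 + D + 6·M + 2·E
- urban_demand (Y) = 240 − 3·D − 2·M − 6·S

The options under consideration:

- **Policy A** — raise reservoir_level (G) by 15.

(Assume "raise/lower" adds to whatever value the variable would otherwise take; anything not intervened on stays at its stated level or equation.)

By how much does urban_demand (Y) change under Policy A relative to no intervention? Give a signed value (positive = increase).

Baseline:
  D = 18
  G = 117
  M = 47 + 3·18 − 117 = -16
  E = 156 − 2·18 − 5·(-16) = 200
  S = 58 + 18 + 6·(-16) + 2·200 = 380
  Y = 240 − 3·18 − 2·(-16) − 6·380 = -2062
Policy A (G + 15):
  D = 18
  G = 117 + 15 = 132
  M = 47 + 3·18 − 132 = -31
  E = 156 − 2·18 − 5·(-31) = 275
  S = 58 + 18 + 6·(-31) + 2·275 = 440
  Y = 240 − 3·18 − 2·(-31) − 6·440 = -2392
Change in Y: -2392 − (-2062) = -330

-330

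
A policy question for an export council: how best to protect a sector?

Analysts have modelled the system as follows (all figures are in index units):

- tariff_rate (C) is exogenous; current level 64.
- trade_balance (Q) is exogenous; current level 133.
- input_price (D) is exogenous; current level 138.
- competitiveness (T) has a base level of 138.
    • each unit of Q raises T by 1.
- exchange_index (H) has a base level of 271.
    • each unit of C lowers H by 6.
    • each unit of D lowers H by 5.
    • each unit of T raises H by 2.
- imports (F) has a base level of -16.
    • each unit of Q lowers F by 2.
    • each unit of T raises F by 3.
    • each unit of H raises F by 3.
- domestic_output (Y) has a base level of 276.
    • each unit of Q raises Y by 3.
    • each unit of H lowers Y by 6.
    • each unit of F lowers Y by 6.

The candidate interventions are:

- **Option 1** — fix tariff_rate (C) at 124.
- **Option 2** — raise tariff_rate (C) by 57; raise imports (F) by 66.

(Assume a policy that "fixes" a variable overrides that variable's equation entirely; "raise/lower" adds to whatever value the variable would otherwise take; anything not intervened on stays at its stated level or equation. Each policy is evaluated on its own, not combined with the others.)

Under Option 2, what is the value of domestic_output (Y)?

11565

Option 2 (C + 57, F + 66):
  C = 64 + 57 = 121
  Q = 133
  D = 138
  T = 138 + 133 = 271
  H = 271 − 6·121 − 5·138 + 2·271 = -603
  F = -16 − 2·133 + 3·271 + 3·(-603) (+66 from intervention) = -1212
  Y = 276 + 3·133 − 6·(-603) − 6·(-1212) = 11565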